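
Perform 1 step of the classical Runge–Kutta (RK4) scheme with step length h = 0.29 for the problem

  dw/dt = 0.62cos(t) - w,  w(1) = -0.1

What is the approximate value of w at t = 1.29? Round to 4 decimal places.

-0.0116

RK4: k1 = f(t_n, w_n); k2 = f(t_n + h/2, w_n + (h/2)·k1); k3 = f(t_n + h/2, w_n + (h/2)·k2); k4 = f(t_n + h, w_n + h·k3); w_{n+1} = w_n + (h/6)·(k1 + 2k2 + 2k3 + k4).
t=1.000000, w=-0.100000:
  k1 = f(1.000000, -0.100000) = 0.434987
  k2 = f(1.145000, -0.036927) = 0.293015
  k3 = f(1.145000, -0.057513) = 0.313601
  k4 = f(1.290000, -0.009056) = 0.180871
  w ← -0.100000 + (0.29/6)·(k1 + 2k2 + 2k3 + k4) = -0.011594
w(1.29) ≈ -0.0116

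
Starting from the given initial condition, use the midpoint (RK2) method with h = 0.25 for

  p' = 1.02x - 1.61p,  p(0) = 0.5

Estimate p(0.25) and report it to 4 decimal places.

0.3711

Midpoint: k1 = f(x_n, p_n); k2 = f(x_n + h/2, p_n + (h/2)·k1); p_{n+1} = p_n + h·k2.
x=0.000000, p=0.500000:
  k1 = f(0.000000, 0.500000) = -0.805000
  k2 = f(0.125000, 0.399375) = -0.515494
  p ← 0.500000 + 0.25·(-0.515494) = 0.371127
p(0.25) ≈ 0.3711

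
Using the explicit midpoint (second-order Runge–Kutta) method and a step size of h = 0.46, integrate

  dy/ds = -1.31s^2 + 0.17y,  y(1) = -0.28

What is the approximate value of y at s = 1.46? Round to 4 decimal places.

-1.2380

Midpoint: k1 = f(s_n, y_n); k2 = f(s_n + h/2, y_n + (h/2)·k1); y_{n+1} = y_n + h·k2.
s=1.000000, y=-0.280000:
  k1 = f(1.000000, -0.280000) = -1.357600
  k2 = f(1.230000, -0.592248) = -2.082581
  y ← -0.280000 + 0.46·(-2.082581) = -1.237987
y(1.46) ≈ -1.2380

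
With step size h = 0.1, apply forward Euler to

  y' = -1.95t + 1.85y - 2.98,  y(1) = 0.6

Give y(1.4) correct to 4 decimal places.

-1.5388

Euler: y_{n+1} = y_n + h·f(t_n, y_n).
t=1.000000, y=0.600000: f=-3.820000 → y ← 0.600000 + 0.1·(-3.820000) = 0.218000
t=1.100000, y=0.218000: f=-4.721700 → y ← 0.218000 + 0.1·(-4.721700) = -0.254170
t=1.200000, y=-0.254170: f=-5.790214 → y ← -0.254170 + 0.1·(-5.790214) = -0.833191
t=1.300000, y=-0.833191: f=-7.056404 → y ← -0.833191 + 0.1·(-7.056404) = -1.538832
y(1.4) ≈ -1.5388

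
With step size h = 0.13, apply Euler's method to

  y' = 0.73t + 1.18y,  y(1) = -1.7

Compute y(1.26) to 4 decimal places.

Euler: y_{n+1} = y_n + h·f(t_n, y_n).
t=1.000000, y=-1.700000: f=-1.276000 → y ← -1.700000 + 0.13·(-1.276000) = -1.865880
t=1.130000, y=-1.865880: f=-1.376838 → y ← -1.865880 + 0.13·(-1.376838) = -2.044869
y(1.26) ≈ -2.0449

-2.0449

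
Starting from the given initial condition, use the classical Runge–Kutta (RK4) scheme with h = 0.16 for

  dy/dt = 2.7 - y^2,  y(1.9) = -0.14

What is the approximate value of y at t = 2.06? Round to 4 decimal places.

0.2886

RK4: k1 = f(t_n, y_n); k2 = f(t_n + h/2, y_n + (h/2)·k1); k3 = f(t_n + h/2, y_n + (h/2)·k2); k4 = f(t_n + h, y_n + h·k3); y_{n+1} = y_n + (h/6)·(k1 + 2k2 + 2k3 + k4).
t=1.900000, y=-0.140000:
  k1 = f(1.900000, -0.140000) = 2.680400
  k2 = f(1.980000, 0.074432) = 2.694460
  k3 = f(1.980000, 0.075557) = 2.694291
  k4 = f(2.060000, 0.291087) = 2.615269
  y ← -0.140000 + (0.16/6)·(k1 + 2k2 + 2k3 + k4) = 0.288618
y(2.06) ≈ 0.2886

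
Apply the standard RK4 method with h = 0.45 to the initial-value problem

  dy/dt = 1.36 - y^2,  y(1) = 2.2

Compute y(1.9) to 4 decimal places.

RK4: k1 = f(t_n, y_n); k2 = f(t_n + h/2, y_n + (h/2)·k1); k3 = f(t_n + h/2, y_n + (h/2)·k2); k4 = f(t_n + h, y_n + h·k3); y_{n+1} = y_n + (h/6)·(k1 + 2k2 + 2k3 + k4).
t=1.000000, y=2.200000:
  k1 = f(1.000000, 2.200000) = -3.480000
  k2 = f(1.225000, 1.417000) = -0.647889
  k3 = f(1.225000, 2.054225) = -2.859840
  k4 = f(1.450000, 0.913072) = 0.526300
  y ← 2.200000 + (0.45/6)·(k1 + 2k2 + 2k3 + k4) = 1.452313
t=1.450000, y=1.452313:
  k1 = f(1.450000, 1.452313) = -0.749213
  k2 = f(1.675000, 1.283740) = -0.287989
  k3 = f(1.675000, 1.387516) = -0.565200
  k4 = f(1.900000, 1.197973) = -0.075140
  y ← 1.452313 + (0.45/6)·(k1 + 2k2 + 2k3 + k4) = 1.262508
y(1.9) ≈ 1.2625

1.2625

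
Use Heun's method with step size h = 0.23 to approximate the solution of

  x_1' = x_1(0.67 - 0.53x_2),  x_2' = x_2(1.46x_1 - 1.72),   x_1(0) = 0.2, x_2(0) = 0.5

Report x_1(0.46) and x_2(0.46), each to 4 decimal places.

Heun on (x_1,x_2): k1 = f(s_n, state_n); k2 = f(s_n + h, state_n + h·k1); state_{n+1} = state_n + (h/2)·(k1 + k2).
0.000000: (0.200000, 0.500000)
  k1 = (0.081000, -0.714000)
  predictor → (0.218630, 0.335780)
  k2 = (0.107574, -0.470361)
  → (0.221686, 0.363799)
0.230000: (0.221686, 0.363799)
  k1 = (0.105786, -0.507986)
  predictor → (0.246017, 0.246962)
  k2 = (0.132630, -0.336069)
  → (0.249104, 0.266732)
(x_1(0.46), x_2(0.46)) ≈ (0.2491, 0.2667)

0.2491, 0.2667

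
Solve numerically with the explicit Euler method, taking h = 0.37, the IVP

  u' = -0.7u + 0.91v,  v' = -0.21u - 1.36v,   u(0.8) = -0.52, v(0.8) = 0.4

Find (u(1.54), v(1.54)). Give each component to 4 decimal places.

Euler on (u,v): u_{n+1} = u_n + h·u', v_{n+1} = v_n + h·v'.
0.800000: (-0.520000, 0.400000); f=(0.728000, -0.434800) → (-0.250640, 0.239124)
1.170000: (-0.250640, 0.239124); f=(0.393051, -0.272574) → (-0.105211, 0.138272)
(u(1.54), v(1.54)) ≈ (-0.1052, 0.1383)

-0.1052, 0.1383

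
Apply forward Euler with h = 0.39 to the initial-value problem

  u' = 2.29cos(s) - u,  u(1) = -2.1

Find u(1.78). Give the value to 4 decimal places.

-0.3265

Euler: u_{n+1} = u_n + h·f(s_n, u_n).
s=1.000000, u=-2.100000: f=3.337292 → u ← -2.100000 + 0.39·3.337292 = -0.798456
s=1.390000, u=-0.798456: f=1.210228 → u ← -0.798456 + 0.39·1.210228 = -0.326467
u(1.78) ≈ -0.3265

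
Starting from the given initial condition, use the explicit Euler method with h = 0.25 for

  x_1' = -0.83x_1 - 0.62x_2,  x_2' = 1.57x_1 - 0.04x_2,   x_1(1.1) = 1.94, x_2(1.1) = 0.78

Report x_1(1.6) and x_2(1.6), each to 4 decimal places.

Euler on (x_1,x_2): x_1_{n+1} = x_1_n + h·x_1', x_2_{n+1} = x_2_n + h·x_2'.
1.100000: (1.940000, 0.780000); f=(-2.093800, 3.014600) → (1.416550, 1.533650)
1.350000: (1.416550, 1.533650); f=(-2.126600, 2.162638) → (0.884900, 2.074309)
(x_1(1.6), x_2(1.6)) ≈ (0.8849, 2.0743)

0.8849, 2.0743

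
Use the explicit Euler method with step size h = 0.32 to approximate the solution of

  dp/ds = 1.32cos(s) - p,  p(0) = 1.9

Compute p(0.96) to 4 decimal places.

Euler: p_{n+1} = p_n + h·f(s_n, p_n).
s=0.000000, p=1.900000: f=-0.580000 → p ← 1.900000 + 0.32·(-0.580000) = 1.714400
s=0.320000, p=1.714400: f=-0.461409 → p ← 1.714400 + 0.32·(-0.461409) = 1.566749
s=0.640000, p=1.566749: f=-0.507983 → p ← 1.566749 + 0.32·(-0.507983) = 1.404195
p(0.96) ≈ 1.4042

1.4042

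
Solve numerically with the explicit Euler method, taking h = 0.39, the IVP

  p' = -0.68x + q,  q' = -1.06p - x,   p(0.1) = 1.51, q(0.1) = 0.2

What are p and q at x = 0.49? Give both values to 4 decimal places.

1.5615, -0.4632

Euler on (p,q): p_{n+1} = p_n + h·p', q_{n+1} = q_n + h·q'.
0.100000: (1.510000, 0.200000); f=(0.132000, -1.700600) → (1.561480, -0.463234)
(p(0.49), q(0.49)) ≈ (1.5615, -0.4632)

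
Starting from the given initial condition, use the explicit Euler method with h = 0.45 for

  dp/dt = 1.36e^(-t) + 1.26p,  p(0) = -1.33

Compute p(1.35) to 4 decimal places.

-2.7544

Euler: p_{n+1} = p_n + h·f(t_n, p_n).
t=0.000000, p=-1.330000: f=-0.315800 → p ← -1.330000 + 0.45·(-0.315800) = -1.472110
t=0.450000, p=-1.472110: f=-0.987684 → p ← -1.472110 + 0.45·(-0.987684) = -1.916568
t=0.900000, p=-1.916568: f=-1.861941 → p ← -1.916568 + 0.45·(-1.861941) = -2.754441
p(1.35) ≈ -2.7544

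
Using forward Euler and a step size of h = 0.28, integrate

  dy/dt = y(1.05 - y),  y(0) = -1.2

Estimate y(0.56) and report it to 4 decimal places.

-3.6023

Euler: y_{n+1} = y_n + h·f(t_n, y_n).
t=0.000000, y=-1.200000: f=-2.700000 → y ← -1.200000 + 0.28·(-2.700000) = -1.956000
t=0.280000, y=-1.956000: f=-5.879736 → y ← -1.956000 + 0.28·(-5.879736) = -3.602326
y(0.56) ≈ -3.6023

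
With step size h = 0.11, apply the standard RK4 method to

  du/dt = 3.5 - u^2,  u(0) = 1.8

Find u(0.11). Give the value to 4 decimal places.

RK4: k1 = f(t_n, u_n); k2 = f(t_n + h/2, u_n + (h/2)·k1); k3 = f(t_n + h/2, u_n + (h/2)·k2); k4 = f(t_n + h, u_n + h·k3); u_{n+1} = u_n + (h/6)·(k1 + 2k2 + 2k3 + k4).
t=0.000000, u=1.800000:
  k1 = f(0.000000, 1.800000) = 0.260000
  k2 = f(0.055000, 1.814300) = 0.208316
  k3 = f(0.055000, 1.811457) = 0.218622
  k4 = f(0.110000, 1.824048) = 0.172847
  u ← 1.800000 + (0.11/6)·(k1 + 2k2 + 2k3 + k4) = 1.823590
u(0.11) ≈ 1.8236

1.8236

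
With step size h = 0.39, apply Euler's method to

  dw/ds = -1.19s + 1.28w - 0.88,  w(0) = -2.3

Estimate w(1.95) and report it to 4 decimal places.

-24.9000

Euler: w_{n+1} = w_n + h·f(s_n, w_n).
s=0.000000, w=-2.300000: f=-3.824000 → w ← -2.300000 + 0.39·(-3.824000) = -3.791360
s=0.390000, w=-3.791360: f=-6.197041 → w ← -3.791360 + 0.39·(-6.197041) = -6.208206
s=0.780000, w=-6.208206: f=-9.754704 → w ← -6.208206 + 0.39·(-9.754704) = -10.012540
s=1.170000, w=-10.012540: f=-15.088352 → w ← -10.012540 + 0.39·(-15.088352) = -15.896997
s=1.560000, w=-15.896997: f=-23.084557 → w ← -15.896997 + 0.39·(-23.084557) = -24.899975
w(1.95) ≈ -24.9000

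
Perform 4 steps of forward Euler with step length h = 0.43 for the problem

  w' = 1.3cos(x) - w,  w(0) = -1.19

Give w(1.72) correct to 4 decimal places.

0.5058

Euler: w_{n+1} = w_n + h·f(x_n, w_n).
x=0.000000, w=-1.190000: f=2.490000 → w ← -1.190000 + 0.43·2.490000 = -0.119300
x=0.430000, w=-0.119300: f=1.300955 → w ← -0.119300 + 0.43·1.300955 = 0.440111
x=0.860000, w=0.440111: f=0.408058 → w ← 0.440111 + 0.43·0.408058 = 0.615576
x=1.290000, w=0.615576: f=-0.255319 → w ← 0.615576 + 0.43·(-0.255319) = 0.505789
w(1.72) ≈ 0.5058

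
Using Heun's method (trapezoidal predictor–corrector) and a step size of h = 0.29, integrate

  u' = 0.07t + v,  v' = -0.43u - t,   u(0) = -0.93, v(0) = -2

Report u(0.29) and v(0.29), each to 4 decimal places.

Heun on (u,v): k1 = f(t_n, state_n); k2 = f(t_n + h, state_n + h·k1); state_{n+1} = state_n + (h/2)·(k1 + k2).
0.000000: (-0.930000, -2.000000)
  k1 = (-2.000000, 0.399900)
  predictor → (-1.510000, -1.884029)
  k2 = (-1.863729, 0.359300)
  → (-1.490241, -1.889916)
(u(0.29), v(0.29)) ≈ (-1.4902, -1.8899)

-1.4902, -1.8899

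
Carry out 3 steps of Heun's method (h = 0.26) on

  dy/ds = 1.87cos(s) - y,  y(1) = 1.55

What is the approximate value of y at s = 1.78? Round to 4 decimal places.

0.8316

Heun: k1 = f(s_n, y_n); k2 = f(s_n + h, y_n + h·k1); y_{n+1} = y_n + (h/2)·(k1 + k2).
s=1.000000, y=1.550000:
  k1 = f(1.000000, 1.550000) = -0.539635
  k2 = f(1.260000, 1.409695) = -0.837817
  y ← 1.550000 + (0.26/2)·(-0.539635 + (-0.837817)) = 1.370931
s=1.260000, y=1.370931:
  k1 = f(1.260000, 1.370931) = -0.799054
  k2 = f(1.520000, 1.163177) = -1.068229
  y ← 1.370931 + (0.26/2)·(-0.799054 + (-1.068229)) = 1.128184
s=1.520000, y=1.128184:
  k1 = f(1.520000, 1.128184) = -1.033236
  k2 = f(1.780000, 0.859543) = -1.247907
  y ← 1.128184 + (0.26/2)·(-1.033236 + (-1.247907)) = 0.831636
y(1.78) ≈ 0.8316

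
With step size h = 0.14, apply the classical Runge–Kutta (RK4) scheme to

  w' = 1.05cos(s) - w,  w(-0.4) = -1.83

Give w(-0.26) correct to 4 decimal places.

RK4: k1 = f(s_n, w_n); k2 = f(s_n + h/2, w_n + (h/2)·k1); k3 = f(s_n + h/2, w_n + (h/2)·k2); k4 = f(s_n + h, w_n + h·k3); w_{n+1} = w_n + (h/6)·(k1 + 2k2 + 2k3 + k4).
s=-0.400000, w=-1.830000:
  k1 = f(-0.400000, -1.830000) = 2.797114
  k2 = f(-0.330000, -1.634202) = 2.627546
  k3 = f(-0.330000, -1.646072) = 2.639416
  k4 = f(-0.260000, -1.460482) = 2.475191
  w ← -1.830000 + (0.14/6)·(k1 + 2k2 + 2k3 + k4) = -1.461188
w(-0.26) ≈ -1.4612

-1.4612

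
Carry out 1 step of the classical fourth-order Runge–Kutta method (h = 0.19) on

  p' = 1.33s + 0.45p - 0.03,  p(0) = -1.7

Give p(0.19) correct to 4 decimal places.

-1.8330

RK4: k1 = f(s_n, p_n); k2 = f(s_n + h/2, p_n + (h/2)·k1); k3 = f(s_n + h/2, p_n + (h/2)·k2); k4 = f(s_n + h, p_n + h·k3); p_{n+1} = p_n + (h/6)·(k1 + 2k2 + 2k3 + k4).
s=0.000000, p=-1.700000:
  k1 = f(0.000000, -1.700000) = -0.795000
  k2 = f(0.095000, -1.775525) = -0.702636
  k3 = f(0.095000, -1.766750) = -0.698688
  k4 = f(0.190000, -1.832751) = -0.602038
  p ← -1.700000 + (0.19/6)·(k1 + 2k2 + 2k3 + k4) = -1.832990
p(0.19) ≈ -1.8330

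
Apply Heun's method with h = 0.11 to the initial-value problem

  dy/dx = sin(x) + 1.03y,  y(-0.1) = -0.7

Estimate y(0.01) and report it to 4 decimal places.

Heun: k1 = f(x_n, y_n); k2 = f(x_n + h, y_n + h·k1); y_{n+1} = y_n + (h/2)·(k1 + k2).
x=-0.100000, y=-0.700000:
  k1 = f(-0.100000, -0.700000) = -0.820833
  k2 = f(0.010000, -0.790292) = -0.804001
  y ← -0.700000 + (0.11/2)·(-0.820833 + (-0.804001)) = -0.789366
y(0.01) ≈ -0.7894

-0.7894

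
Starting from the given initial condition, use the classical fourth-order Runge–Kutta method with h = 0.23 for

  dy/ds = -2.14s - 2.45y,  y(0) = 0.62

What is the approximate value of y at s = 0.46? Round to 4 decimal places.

RK4: k1 = f(s_n, y_n); k2 = f(s_n + h/2, y_n + (h/2)·k1); k3 = f(s_n + h/2, y_n + (h/2)·k2); k4 = f(s_n + h, y_n + h·k3); y_{n+1} = y_n + (h/6)·(k1 + 2k2 + 2k3 + k4).
s=0.000000, y=0.620000:
  k1 = f(0.000000, 0.620000) = -1.519000
  k2 = f(0.115000, 0.445315) = -1.337122
  k3 = f(0.115000, 0.466231) = -1.388366
  k4 = f(0.230000, 0.300676) = -1.228856
  y ← 0.620000 + (0.23/6)·(k1 + 2k2 + 2k3 + k4) = 0.305711
s=0.230000, y=0.305711:
  k1 = f(0.230000, 0.305711) = -1.241193
  k2 = f(0.345000, 0.162974) = -1.137587
  k3 = f(0.345000, 0.174889) = -1.166778
  k4 = f(0.460000, 0.037353) = -1.075914
  y ← 0.305711 + (0.23/6)·(k1 + 2k2 + 2k3 + k4) = 0.040221
y(0.46) ≈ 0.0402

0.0402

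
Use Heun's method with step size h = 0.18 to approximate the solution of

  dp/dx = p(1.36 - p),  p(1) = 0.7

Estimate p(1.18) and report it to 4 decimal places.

Heun: k1 = f(x_n, p_n); k2 = f(x_n + h, p_n + h·k1); p_{n+1} = p_n + (h/2)·(k1 + k2).
x=1.000000, p=0.700000:
  k1 = f(1.000000, 0.700000) = 0.462000
  k2 = f(1.180000, 0.783160) = 0.451758
  p ← 0.700000 + (0.18/2)·(0.462000 + 0.451758) = 0.782238
p(1.18) ≈ 0.7822

0.7822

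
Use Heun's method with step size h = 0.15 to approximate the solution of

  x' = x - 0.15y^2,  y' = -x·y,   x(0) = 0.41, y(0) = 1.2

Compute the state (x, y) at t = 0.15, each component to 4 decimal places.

0.4432, 1.1260

Heun on (x,y): k1 = f(t_n, state_n); k2 = f(t_n + h, state_n + h·k1); state_{n+1} = state_n + (h/2)·(k1 + k2).
0.000000: (0.410000, 1.200000)
  k1 = (0.194000, -0.492000)
  predictor → (0.439100, 1.126200)
  k2 = (0.248851, -0.494514)
  → (0.443214, 1.126011)
(x(0.15), y(0.15)) ≈ (0.4432, 1.1260)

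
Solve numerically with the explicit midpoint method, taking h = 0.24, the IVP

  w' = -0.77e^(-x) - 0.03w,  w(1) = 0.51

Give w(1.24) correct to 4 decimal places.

Midpoint: k1 = f(x_n, w_n); k2 = f(x_n + h/2, w_n + (h/2)·k1); w_{n+1} = w_n + h·k2.
x=1.000000, w=0.510000:
  k1 = f(1.000000, 0.510000) = -0.298567
  k2 = f(1.120000, 0.474172) = -0.265461
  w ← 0.510000 + 0.24·(-0.265461) = 0.446289
w(1.24) ≈ 0.4463

0.4463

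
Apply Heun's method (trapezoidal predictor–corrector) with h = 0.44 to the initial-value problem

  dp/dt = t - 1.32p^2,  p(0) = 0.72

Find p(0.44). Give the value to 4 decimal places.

0.6153

Heun: k1 = f(t_n, p_n); k2 = f(t_n + h, p_n + h·k1); p_{n+1} = p_n + (h/2)·(k1 + k2).
t=0.000000, p=0.720000:
  k1 = f(0.000000, 0.720000) = -0.684288
  k2 = f(0.440000, 0.418913) = 0.208355
  p ← 0.720000 + (0.44/2)·(-0.684288 + 0.208355) = 0.615295
p(0.44) ≈ 0.6153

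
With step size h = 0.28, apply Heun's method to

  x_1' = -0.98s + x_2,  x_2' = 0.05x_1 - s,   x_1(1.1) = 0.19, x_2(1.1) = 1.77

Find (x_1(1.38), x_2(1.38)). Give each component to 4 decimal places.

0.3026, 1.4268

Heun on (x_1,x_2): k1 = f(s_n, state_n); k2 = f(s_n + h, state_n + h·k1); state_{n+1} = state_n + (h/2)·(k1 + k2).
1.100000: (0.190000, 1.770000)
  k1 = (0.692000, -1.090500)
  predictor → (0.383760, 1.464660)
  k2 = (0.112260, -1.360812)
  → (0.302596, 1.426816)
(x_1(1.38), x_2(1.38)) ≈ (0.3026, 1.4268)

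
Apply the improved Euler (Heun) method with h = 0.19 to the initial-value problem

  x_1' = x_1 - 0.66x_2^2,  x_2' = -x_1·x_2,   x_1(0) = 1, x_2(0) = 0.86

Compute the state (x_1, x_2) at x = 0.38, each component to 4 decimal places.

Heun on (x_1,x_2): k1 = f(x_n, state_n); k2 = f(x_n + h, state_n + h·k1); state_{n+1} = state_n + (h/2)·(k1 + k2).
0.000000: (1.000000, 0.860000)
  k1 = (0.511864, -0.860000)
  predictor → (1.097254, 0.696600)
  k2 = (0.776988, -0.764347)
  → (1.122441, 0.705687)
0.190000: (1.122441, 0.705687)
  k1 = (0.793765, -0.792092)
  predictor → (1.273256, 0.555190)
  k2 = (1.069821, -0.706899)
  → (1.299482, 0.563283)
(x_1(0.38), x_2(0.38)) ≈ (1.2995, 0.5633)

1.2995, 0.5633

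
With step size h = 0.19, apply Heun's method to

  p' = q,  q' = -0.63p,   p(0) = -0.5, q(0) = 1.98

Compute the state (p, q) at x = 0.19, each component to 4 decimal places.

Heun on (p,q): k1 = f(x_n, state_n); k2 = f(x_n + h, state_n + h·k1); state_{n+1} = state_n + (h/2)·(k1 + k2).
0.000000: (-0.500000, 1.980000)
  k1 = (1.980000, 0.315000)
  predictor → (-0.123800, 2.039850)
  k2 = (2.039850, 0.077994)
  → (-0.118114, 2.017334)
(p(0.19), q(0.19)) ≈ (-0.1181, 2.0173)

-0.1181, 2.0173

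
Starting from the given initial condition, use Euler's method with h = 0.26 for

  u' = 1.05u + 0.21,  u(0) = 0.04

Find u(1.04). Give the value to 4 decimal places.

0.4303

Euler: u_{n+1} = u_n + h·f(t_n, u_n).
t=0.000000, u=0.040000: f=0.252000 → u ← 0.040000 + 0.26·0.252000 = 0.105520
t=0.260000, u=0.105520: f=0.320796 → u ← 0.105520 + 0.26·0.320796 = 0.188927
t=0.520000, u=0.188927: f=0.408373 → u ← 0.188927 + 0.26·0.408373 = 0.295104
t=0.780000, u=0.295104: f=0.519859 → u ← 0.295104 + 0.26·0.519859 = 0.430267
u(1.04) ≈ 0.4303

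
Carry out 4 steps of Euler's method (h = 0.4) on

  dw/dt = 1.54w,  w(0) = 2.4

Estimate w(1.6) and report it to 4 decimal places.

16.3673

Euler: w_{n+1} = w_n + h·f(t_n, w_n).
t=0.000000, w=2.400000: f=3.696000 → w ← 2.400000 + 0.4·3.696000 = 3.878400
t=0.400000, w=3.878400: f=5.972736 → w ← 3.878400 + 0.4·5.972736 = 6.267494
t=0.800000, w=6.267494: f=9.651941 → w ← 6.267494 + 0.4·9.651941 = 10.128271
t=1.200000, w=10.128271: f=15.597537 → w ← 10.128271 + 0.4·15.597537 = 16.367286
w(1.6) ≈ 16.3673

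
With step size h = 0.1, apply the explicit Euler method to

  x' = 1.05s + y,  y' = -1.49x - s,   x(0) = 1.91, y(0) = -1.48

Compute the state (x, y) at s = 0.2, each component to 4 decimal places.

Euler on (x,y): x_{n+1} = x_n + h·x', y_{n+1} = y_n + h·y'.
0.000000: (1.910000, -1.480000); f=(-1.480000, -2.845900) → (1.762000, -1.764590)
0.100000: (1.762000, -1.764590); f=(-1.659590, -2.725380) → (1.596041, -2.037128)
(x(0.2), y(0.2)) ≈ (1.5960, -2.0371)

1.5960, -2.0371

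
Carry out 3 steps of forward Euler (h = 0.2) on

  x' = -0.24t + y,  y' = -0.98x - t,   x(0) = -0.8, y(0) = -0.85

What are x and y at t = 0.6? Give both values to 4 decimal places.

Euler on (x,y): x_{n+1} = x_n + h·x', y_{n+1} = y_n + h·y'.
0.000000: (-0.800000, -0.850000); f=(-0.850000, 0.784000) → (-0.970000, -0.693200)
0.200000: (-0.970000, -0.693200); f=(-0.741200, 0.750600) → (-1.118240, -0.543080)
0.400000: (-1.118240, -0.543080); f=(-0.639080, 0.695875) → (-1.246056, -0.403905)
(x(0.6), y(0.6)) ≈ (-1.2461, -0.4039)

-1.2461, -0.4039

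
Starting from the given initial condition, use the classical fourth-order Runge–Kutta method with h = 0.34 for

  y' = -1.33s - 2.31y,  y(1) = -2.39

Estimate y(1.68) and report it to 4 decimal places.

-1.1511

RK4: k1 = f(s_n, y_n); k2 = f(s_n + h/2, y_n + (h/2)·k1); k3 = f(s_n + h/2, y_n + (h/2)·k2); k4 = f(s_n + h, y_n + h·k3); y_{n+1} = y_n + (h/6)·(k1 + 2k2 + 2k3 + k4).
s=1.000000, y=-2.390000:
  k1 = f(1.000000, -2.390000) = 4.190900
  k2 = f(1.170000, -1.677547) = 2.319034
  k3 = f(1.170000, -1.995764) = 3.054116
  k4 = f(1.340000, -1.351601) = 1.339998
  y ← -2.390000 + (0.34/6)·(k1 + 2k2 + 2k3 + k4) = -1.467626
s=1.340000, y=-1.467626:
  k1 = f(1.340000, -1.467626) = 1.608015
  k2 = f(1.510000, -1.194263) = 0.750448
  k3 = f(1.510000, -1.340049) = 1.087214
  k4 = f(1.680000, -1.097973) = 0.301917
  y ← -1.467626 + (0.34/6)·(k1 + 2k2 + 2k3 + k4) = -1.151128
y(1.68) ≈ -1.1511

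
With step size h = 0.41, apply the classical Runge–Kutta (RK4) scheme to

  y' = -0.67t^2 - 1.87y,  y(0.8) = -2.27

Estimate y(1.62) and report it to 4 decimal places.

-0.9915

RK4: k1 = f(t_n, y_n); k2 = f(t_n + h/2, y_n + (h/2)·k1); k3 = f(t_n + h/2, y_n + (h/2)·k2); k4 = f(t_n + h, y_n + h·k3); y_{n+1} = y_n + (h/6)·(k1 + 2k2 + 2k3 + k4).
t=0.800000, y=-2.270000:
  k1 = f(0.800000, -2.270000) = 3.816100
  k2 = f(1.005000, -1.487699) = 2.105281
  k3 = f(1.005000, -1.838417) = 2.761124
  k4 = f(1.210000, -1.137939) = 1.146999
  y ← -2.270000 + (0.41/6)·(k1 + 2k2 + 2k3 + k4) = -1.265780
t=1.210000, y=-1.265780:
  k1 = f(1.210000, -1.265780) = 1.386061
  k2 = f(1.415000, -0.981637) = 0.494171
  k3 = f(1.415000, -1.164475) = 0.836077
  k4 = f(1.620000, -0.922988) = -0.032360
  y ← -1.265780 + (0.41/6)·(k1 + 2k2 + 2k3 + k4) = -0.991476
y(1.62) ≈ -0.9915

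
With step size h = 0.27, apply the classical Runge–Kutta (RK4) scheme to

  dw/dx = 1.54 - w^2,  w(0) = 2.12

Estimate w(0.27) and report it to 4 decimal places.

1.6268

RK4: k1 = f(x_n, w_n); k2 = f(x_n + h/2, w_n + (h/2)·k1); k3 = f(x_n + h/2, w_n + (h/2)·k2); k4 = f(x_n + h, w_n + h·k3); w_{n+1} = w_n + (h/6)·(k1 + 2k2 + 2k3 + k4).
x=0.000000, w=2.120000:
  k1 = f(0.000000, 2.120000) = -2.954400
  k2 = f(0.135000, 1.721156) = -1.422378
  k3 = f(0.135000, 1.927979) = -2.177103
  k4 = f(0.270000, 1.532182) = -0.807582
  w ← 2.120000 + (0.27/6)·(k1 + 2k2 + 2k3 + k4) = 1.626758
w(0.27) ≈ 1.6268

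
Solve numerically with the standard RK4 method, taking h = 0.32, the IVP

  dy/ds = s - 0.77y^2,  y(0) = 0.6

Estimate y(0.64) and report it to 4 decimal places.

0.6356

RK4: k1 = f(s_n, y_n); k2 = f(s_n + h/2, y_n + (h/2)·k1); k3 = f(s_n + h/2, y_n + (h/2)·k2); k4 = f(s_n + h, y_n + h·k3); y_{n+1} = y_n + (h/6)·(k1 + 2k2 + 2k3 + k4).
s=0.000000, y=0.600000:
  k1 = f(0.000000, 0.600000) = -0.277200
  k2 = f(0.160000, 0.555648) = -0.077733
  k3 = f(0.160000, 0.587563) = -0.105827
  k4 = f(0.320000, 0.566135) = 0.073208
  y ← 0.600000 + (0.32/6)·(k1 + 2k2 + 2k3 + k4) = 0.569541
s=0.320000, y=0.569541:
  k1 = f(0.320000, 0.569541) = 0.070230
  k2 = f(0.480000, 0.580777) = 0.220277
  k3 = f(0.480000, 0.604785) = 0.198361
  k4 = f(0.640000, 0.633016) = 0.331454
  y ← 0.569541 + (0.32/6)·(k1 + 2k2 + 2k3 + k4) = 0.635619
y(0.64) ≈ 0.6356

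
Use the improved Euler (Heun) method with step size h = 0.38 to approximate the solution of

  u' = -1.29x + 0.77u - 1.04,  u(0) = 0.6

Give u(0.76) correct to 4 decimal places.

-0.4190

Heun: k1 = f(x_n, u_n); k2 = f(x_n + h, u_n + h·k1); u_{n+1} = u_n + (h/2)·(k1 + k2).
x=0.000000, u=0.600000:
  k1 = f(0.000000, 0.600000) = -0.578000
  k2 = f(0.380000, 0.380360) = -1.237323
  u ← 0.600000 + (0.38/2)·(-0.578000 + (-1.237323)) = 0.255089
x=0.380000, u=0.255089:
  k1 = f(0.380000, 0.255089) = -1.333782
  k2 = f(0.760000, -0.251748) = -2.214246
  u ← 0.255089 + (0.38/2)·(-1.333782 + (-2.214246)) = -0.419037
u(0.76) ≈ -0.4190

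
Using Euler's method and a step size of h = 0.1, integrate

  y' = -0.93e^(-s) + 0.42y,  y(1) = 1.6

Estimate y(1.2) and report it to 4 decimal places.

1.6706

Euler: y_{n+1} = y_n + h·f(s_n, y_n).
s=1.000000, y=1.600000: f=0.329872 → y ← 1.600000 + 0.1·0.329872 = 1.632987
s=1.100000, y=1.632987: f=0.376285 → y ← 1.632987 + 0.1·0.376285 = 1.670616
y(1.2) ≈ 1.6706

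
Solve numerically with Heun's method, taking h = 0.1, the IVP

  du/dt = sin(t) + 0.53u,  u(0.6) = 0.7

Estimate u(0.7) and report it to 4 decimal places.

Heun: k1 = f(t_n, u_n); k2 = f(t_n + h, u_n + h·k1); u_{n+1} = u_n + (h/2)·(k1 + k2).
t=0.600000, u=0.700000:
  k1 = f(0.600000, 0.700000) = 0.935642
  k2 = f(0.700000, 0.793564) = 1.064807
  u ← 0.700000 + (0.1/2)·(0.935642 + 1.064807) = 0.800022
u(0.7) ≈ 0.8000

0.8000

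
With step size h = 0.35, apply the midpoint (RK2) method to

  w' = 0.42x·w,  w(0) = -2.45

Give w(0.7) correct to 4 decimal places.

-2.7120

Midpoint: k1 = f(x_n, w_n); k2 = f(x_n + h/2, w_n + (h/2)·k1); w_{n+1} = w_n + h·k2.
x=0.000000, w=-2.450000:
  k1 = f(0.000000, -2.450000) = 0.000000
  k2 = f(0.175000, -2.450000) = -0.180075
  w ← -2.450000 + 0.35·(-0.180075) = -2.513026
x=0.350000, w=-2.513026:
  k1 = f(0.350000, -2.513026) = -0.369415
  k2 = f(0.525000, -2.577674) = -0.568377
  w ← -2.513026 + 0.35·(-0.568377) = -2.711958
w(0.7) ≈ -2.7120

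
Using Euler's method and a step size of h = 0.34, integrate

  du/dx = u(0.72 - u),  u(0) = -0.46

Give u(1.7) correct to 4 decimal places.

-5.4777

Euler: u_{n+1} = u_n + h·f(x_n, u_n).
x=0.000000, u=-0.460000: f=-0.542800 → u ← -0.460000 + 0.34·(-0.542800) = -0.644552
x=0.340000, u=-0.644552: f=-0.879525 → u ← -0.644552 + 0.34·(-0.879525) = -0.943590
x=0.680000, u=-0.943590: f=-1.569748 → u ← -0.943590 + 0.34·(-1.569748) = -1.477305
x=1.020000, u=-1.477305: f=-3.246089 → u ← -1.477305 + 0.34·(-3.246089) = -2.580975
x=1.360000, u=-2.580975: f=-8.519733 → u ← -2.580975 + 0.34·(-8.519733) = -5.477684
u(1.7) ≈ -5.4777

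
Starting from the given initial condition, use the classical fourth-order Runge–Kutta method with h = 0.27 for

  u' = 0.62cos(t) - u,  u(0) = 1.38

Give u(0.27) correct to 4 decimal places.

1.1983

RK4: k1 = f(t_n, u_n); k2 = f(t_n + h/2, u_n + (h/2)·k1); k3 = f(t_n + h/2, u_n + (h/2)·k2); k4 = f(t_n + h, u_n + h·k3); u_{n+1} = u_n + (h/6)·(k1 + 2k2 + 2k3 + k4).
t=0.000000, u=1.380000:
  k1 = f(0.000000, 1.380000) = -0.760000
  k2 = f(0.135000, 1.277400) = -0.663041
  k3 = f(0.135000, 1.290489) = -0.676131
  k4 = f(0.270000, 1.197445) = -0.599907
  u ← 1.380000 + (0.27/6)·(k1 + 2k2 + 2k3 + k4) = 1.198279
u(0.27) ≈ 1.1983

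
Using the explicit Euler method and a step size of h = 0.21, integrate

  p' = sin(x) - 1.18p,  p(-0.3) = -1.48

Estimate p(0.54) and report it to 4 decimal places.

-0.4239

Euler: p_{n+1} = p_n + h·f(x_n, p_n).
x=-0.300000, p=-1.480000: f=1.450880 → p ← -1.480000 + 0.21·1.450880 = -1.175315
x=-0.090000, p=-1.175315: f=1.296993 → p ← -1.175315 + 0.21·1.296993 = -0.902947
x=0.120000, p=-0.902947: f=1.185189 → p ← -0.902947 + 0.21·1.185189 = -0.654057
x=0.330000, p=-0.654057: f=1.095830 → p ← -0.654057 + 0.21·1.095830 = -0.423933
p(0.54) ≈ -0.4239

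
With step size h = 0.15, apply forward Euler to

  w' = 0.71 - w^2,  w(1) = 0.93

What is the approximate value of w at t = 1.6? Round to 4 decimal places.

0.8686

Euler: w_{n+1} = w_n + h·f(t_n, w_n).
t=1.000000, w=0.930000: f=-0.154900 → w ← 0.930000 + 0.15·(-0.154900) = 0.906765
t=1.150000, w=0.906765: f=-0.112223 → w ← 0.906765 + 0.15·(-0.112223) = 0.889932
t=1.300000, w=0.889932: f=-0.081978 → w ← 0.889932 + 0.15·(-0.081978) = 0.877635
t=1.450000, w=0.877635: f=-0.060243 → w ← 0.877635 + 0.15·(-0.060243) = 0.868598
w(1.6) ≈ 0.8686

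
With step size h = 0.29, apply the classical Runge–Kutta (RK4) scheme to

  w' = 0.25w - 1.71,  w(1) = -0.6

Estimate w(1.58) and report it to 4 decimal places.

RK4: k1 = f(s_n, w_n); k2 = f(s_n + h/2, w_n + (h/2)·k1); k3 = f(s_n + h/2, w_n + (h/2)·k2); k4 = f(s_n + h, w_n + h·k3); w_{n+1} = w_n + (h/6)·(k1 + 2k2 + 2k3 + k4).
s=1.000000, w=-0.600000:
  k1 = f(1.000000, -0.600000) = -1.860000
  k2 = f(1.145000, -0.869700) = -1.927425
  k3 = f(1.145000, -0.879477) = -1.929869
  k4 = f(1.290000, -1.159662) = -1.999916
  w ← -0.600000 + (0.29/6)·(k1 + 2k2 + 2k3 + k4) = -1.159434
s=1.290000, w=-1.159434:
  k1 = f(1.290000, -1.159434) = -1.999859
  k2 = f(1.435000, -1.449414) = -2.072353
  k3 = f(1.435000, -1.459926) = -2.074981
  k4 = f(1.580000, -1.761179) = -2.150295
  w ← -1.159434 + (0.29/6)·(k1 + 2k2 + 2k3 + k4) = -1.760934
w(1.58) ≈ -1.7609

-1.7609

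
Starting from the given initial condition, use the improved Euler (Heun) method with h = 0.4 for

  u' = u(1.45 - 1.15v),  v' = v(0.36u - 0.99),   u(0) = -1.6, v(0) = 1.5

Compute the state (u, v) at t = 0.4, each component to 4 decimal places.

-1.7414, 0.8618

Heun on (u,v): k1 = f(t_n, state_n); k2 = f(t_n + h, state_n + h·k1); state_{n+1} = state_n + (h/2)·(k1 + k2).
0.000000: (-1.600000, 1.500000)
  k1 = (0.440000, -2.349000)
  predictor → (-1.424000, 0.560400)
  k2 = (-1.147089, -0.842079)
  → (-1.741418, 0.861784)
(u(0.4), v(0.4)) ≈ (-1.7414, 0.8618)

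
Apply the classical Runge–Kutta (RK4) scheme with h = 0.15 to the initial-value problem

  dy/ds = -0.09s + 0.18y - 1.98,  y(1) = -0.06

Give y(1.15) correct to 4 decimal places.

RK4: k1 = f(s_n, y_n); k2 = f(s_n + h/2, y_n + (h/2)·k1); k3 = f(s_n + h/2, y_n + (h/2)·k2); k4 = f(s_n + h, y_n + h·k3); y_{n+1} = y_n + (h/6)·(k1 + 2k2 + 2k3 + k4).
s=1.000000, y=-0.060000:
  k1 = f(1.000000, -0.060000) = -2.080800
  k2 = f(1.075000, -0.216060) = -2.115641
  k3 = f(1.075000, -0.218673) = -2.116111
  k4 = f(1.150000, -0.377417) = -2.151435
  y ← -0.060000 + (0.15/6)·(k1 + 2k2 + 2k3 + k4) = -0.377393
y(1.15) ≈ -0.3774

-0.3774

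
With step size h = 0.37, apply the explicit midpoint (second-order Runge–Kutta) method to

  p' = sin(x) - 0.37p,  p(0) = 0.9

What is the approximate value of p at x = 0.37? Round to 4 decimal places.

Midpoint: k1 = f(x_n, p_n); k2 = f(x_n + h/2, p_n + (h/2)·k1); p_{n+1} = p_n + h·k2.
x=0.000000, p=0.900000:
  k1 = f(0.000000, 0.900000) = -0.333000
  k2 = f(0.185000, 0.838395) = -0.126260
  p ← 0.900000 + 0.37·(-0.126260) = 0.853284
p(0.37) ≈ 0.8533

0.8533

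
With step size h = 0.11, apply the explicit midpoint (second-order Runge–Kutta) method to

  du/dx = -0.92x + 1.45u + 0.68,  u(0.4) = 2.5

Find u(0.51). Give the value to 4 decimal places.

Midpoint: k1 = f(x_n, u_n); k2 = f(x_n + h/2, u_n + (h/2)·k1); u_{n+1} = u_n + h·k2.
x=0.400000, u=2.500000:
  k1 = f(0.400000, 2.500000) = 3.937000
  k2 = f(0.455000, 2.716535) = 4.200376
  u ← 2.500000 + 0.11·4.200376 = 2.962041
u(0.51) ≈ 2.9620

2.9620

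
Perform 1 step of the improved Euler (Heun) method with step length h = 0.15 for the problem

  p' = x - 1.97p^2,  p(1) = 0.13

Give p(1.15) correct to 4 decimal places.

0.2776

Heun: k1 = f(x_n, p_n); k2 = f(x_n + h, p_n + h·k1); p_{n+1} = p_n + (h/2)·(k1 + k2).
x=1.000000, p=0.130000:
  k1 = f(1.000000, 0.130000) = 0.966707
  k2 = f(1.150000, 0.275006) = 1.001012
  p ← 0.130000 + (0.15/2)·(0.966707 + 1.001012) = 0.277579
p(1.15) ≈ 0.2776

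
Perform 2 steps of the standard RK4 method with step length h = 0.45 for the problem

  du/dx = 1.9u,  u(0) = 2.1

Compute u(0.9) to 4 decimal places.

RK4: k1 = f(x_n, u_n); k2 = f(x_n + h/2, u_n + (h/2)·k1); k3 = f(x_n + h/2, u_n + (h/2)·k2); k4 = f(x_n + h, u_n + h·k3); u_{n+1} = u_n + (h/6)·(k1 + 2k2 + 2k3 + k4).
x=0.000000, u=2.100000:
  k1 = f(0.000000, 2.100000) = 3.990000
  k2 = f(0.225000, 2.997750) = 5.695725
  k3 = f(0.225000, 3.381538) = 6.424922
  k4 = f(0.450000, 4.991215) = 9.483309
  u ← 2.100000 + (0.45/6)·(k1 + 2k2 + 2k3 + k4) = 4.928595
x=0.450000, u=4.928595:
  k1 = f(0.450000, 4.928595) = 9.364331
  k2 = f(0.675000, 7.035570) = 13.367583
  k3 = f(0.675000, 7.936301) = 15.078973
  k4 = f(0.900000, 11.714133) = 22.256853
  u ← 4.928595 + (0.45/6)·(k1 + 2k2 + 2k3 + k4) = 11.567167
u(0.9) ≈ 11.5672

11.5672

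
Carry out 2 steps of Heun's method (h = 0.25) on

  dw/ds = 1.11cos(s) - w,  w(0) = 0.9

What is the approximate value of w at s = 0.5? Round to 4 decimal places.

Heun: k1 = f(s_n, w_n); k2 = f(s_n + h, w_n + h·k1); w_{n+1} = w_n + (h/2)·(k1 + k2).
s=0.000000, w=0.900000:
  k1 = f(0.000000, 0.900000) = 0.210000
  k2 = f(0.250000, 0.952500) = 0.122993
  w ← 0.900000 + (0.25/2)·(0.210000 + 0.122993) = 0.941624
s=0.250000, w=0.941624:
  k1 = f(0.250000, 0.941624) = 0.133869
  k2 = f(0.500000, 0.975091) = -0.000975
  w ← 0.941624 + (0.25/2)·(0.133869 + (-0.000975)) = 0.958236
w(0.5) ≈ 0.9582

0.9582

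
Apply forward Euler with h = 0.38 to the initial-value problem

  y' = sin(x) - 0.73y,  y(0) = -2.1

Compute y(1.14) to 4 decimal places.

Euler: y_{n+1} = y_n + h·f(x_n, y_n).
x=0.000000, y=-2.100000: f=1.533000 → y ← -2.100000 + 0.38·1.533000 = -1.517460
x=0.380000, y=-1.517460: f=1.478666 → y ← -1.517460 + 0.38·1.478666 = -0.955567
x=0.760000, y=-0.955567: f=1.386485 → y ← -0.955567 + 0.38·1.386485 = -0.428702
y(1.14) ≈ -0.4287

-0.4287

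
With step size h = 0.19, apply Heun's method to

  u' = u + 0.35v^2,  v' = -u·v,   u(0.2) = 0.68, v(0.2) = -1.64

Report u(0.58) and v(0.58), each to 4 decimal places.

1.3233, -1.1257

Heun on (u,v): k1 = f(s_n, state_n); k2 = f(s_n + h, state_n + h·k1); state_{n+1} = state_n + (h/2)·(k1 + k2).
0.200000: (0.680000, -1.640000)
  k1 = (1.621360, 1.115200)
  predictor → (0.988058, -1.428112)
  k2 = (1.701885, 1.411058)
  → (0.995708, -1.400005)
0.390000: (0.995708, -1.400005)
  k1 = (1.681714, 1.393997)
  predictor → (1.315234, -1.135146)
  k2 = (1.766229, 1.492983)
  → (1.323263, -1.125742)
(u(0.58), v(0.58)) ≈ (1.3233, -1.1257)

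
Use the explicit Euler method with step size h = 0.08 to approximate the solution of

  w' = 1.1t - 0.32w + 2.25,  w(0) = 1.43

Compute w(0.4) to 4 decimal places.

2.1798

Euler: w_{n+1} = w_n + h·f(t_n, w_n).
t=0.000000, w=1.430000: f=1.792400 → w ← 1.430000 + 0.08·1.792400 = 1.573392
t=0.080000, w=1.573392: f=1.834515 → w ← 1.573392 + 0.08·1.834515 = 1.720153
t=0.160000, w=1.720153: f=1.875551 → w ← 1.720153 + 0.08·1.875551 = 1.870197
t=0.240000, w=1.870197: f=1.915537 → w ← 1.870197 + 0.08·1.915537 = 2.023440
t=0.320000, w=2.023440: f=1.954499 → w ← 2.023440 + 0.08·1.954499 = 2.179800
w(0.4) ≈ 2.1798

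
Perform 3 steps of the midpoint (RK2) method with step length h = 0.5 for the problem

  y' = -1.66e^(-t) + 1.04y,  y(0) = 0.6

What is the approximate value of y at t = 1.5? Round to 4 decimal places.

Midpoint: k1 = f(t_n, y_n); k2 = f(t_n + h/2, y_n + (h/2)·k1); y_{n+1} = y_n + h·k2.
t=0.000000, y=0.600000:
  k1 = f(0.000000, 0.600000) = -1.036000
  k2 = f(0.250000, 0.341000) = -0.938169
  y ← 0.600000 + 0.5·(-0.938169) = 0.130915
t=0.500000, y=0.130915:
  k1 = f(0.500000, 0.130915) = -0.870689
  k2 = f(0.750000, -0.086757) = -0.874356
  y ← 0.130915 + 0.5·(-0.874356) = -0.306262
t=1.000000, y=-0.306262:
  k1 = f(1.000000, -0.306262) = -0.929193
  k2 = f(1.250000, -0.538561) = -1.035701
  y ← -0.306262 + 0.5·(-1.035701) = -0.824113
y(1.5) ≈ -0.8241

-0.8241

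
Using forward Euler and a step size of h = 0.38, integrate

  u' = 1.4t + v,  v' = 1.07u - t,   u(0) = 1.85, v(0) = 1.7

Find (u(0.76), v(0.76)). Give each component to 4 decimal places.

Euler on (u,v): u_{n+1} = u_n + h·u', v_{n+1} = v_n + h·v'.
0.000000: (1.850000, 1.700000); f=(1.700000, 1.979500) → (2.496000, 2.452210)
0.380000: (2.496000, 2.452210); f=(2.984210, 2.290720) → (3.630000, 3.322684)
(u(0.76), v(0.76)) ≈ (3.6300, 3.3227)

3.6300, 3.3227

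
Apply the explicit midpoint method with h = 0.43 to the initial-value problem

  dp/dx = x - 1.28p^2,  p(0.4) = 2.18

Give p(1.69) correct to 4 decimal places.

Midpoint: k1 = f(x_n, p_n); k2 = f(x_n + h/2, p_n + (h/2)·k1); p_{n+1} = p_n + h·k2.
x=0.400000, p=2.180000:
  k1 = f(0.400000, 2.180000) = -5.683072
  k2 = f(0.615000, 0.958140) = -0.560080
  p ← 2.180000 + 0.43·(-0.560080) = 1.939166
x=0.830000, p=1.939166:
  k1 = f(0.830000, 1.939166) = -3.983265
  k2 = f(1.045000, 1.082764) = -0.455643
  p ← 1.939166 + 0.43·(-0.455643) = 1.743239
x=1.260000, p=1.743239:
  k1 = f(1.260000, 1.743239) = -2.629770
  k2 = f(1.475000, 1.177839) = -0.300749
  p ← 1.743239 + 0.43·(-0.300749) = 1.613917
p(1.69) ≈ 1.6139

1.6139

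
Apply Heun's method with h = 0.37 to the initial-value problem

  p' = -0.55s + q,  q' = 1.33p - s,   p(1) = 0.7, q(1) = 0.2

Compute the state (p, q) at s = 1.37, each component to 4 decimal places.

0.5281, 0.0742

Heun on (p,q): k1 = f(s_n, state_n); k2 = f(s_n + h, state_n + h·k1); state_{n+1} = state_n + (h/2)·(k1 + k2).
1.000000: (0.700000, 0.200000)
  k1 = (-0.350000, -0.069000)
  predictor → (0.570500, 0.174470)
  k2 = (-0.579030, -0.611235)
  → (0.528129, 0.074157)
(p(1.37), q(1.37)) ≈ (0.5281, 0.0742)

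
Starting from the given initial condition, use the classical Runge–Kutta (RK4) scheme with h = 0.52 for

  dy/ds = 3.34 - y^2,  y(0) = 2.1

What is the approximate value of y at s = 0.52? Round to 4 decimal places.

RK4: k1 = f(s_n, y_n); k2 = f(s_n + h/2, y_n + (h/2)·k1); k3 = f(s_n + h/2, y_n + (h/2)·k2); k4 = f(s_n + h, y_n + h·k3); y_{n+1} = y_n + (h/6)·(k1 + 2k2 + 2k3 + k4).
s=0.000000, y=2.100000:
  k1 = f(0.000000, 2.100000) = -1.070000
  k2 = f(0.260000, 1.821800) = 0.021045
  k3 = f(0.260000, 2.105472) = -1.093011
  k4 = f(0.520000, 1.531634) = 0.994096
  y ← 2.100000 + (0.52/6)·(k1 + 2k2 + 2k3 + k4) = 1.907614
y(0.52) ≈ 1.9076

1.9076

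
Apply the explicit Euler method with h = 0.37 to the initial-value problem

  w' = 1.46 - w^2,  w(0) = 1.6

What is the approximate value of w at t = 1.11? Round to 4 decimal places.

1.2081

Euler: w_{n+1} = w_n + h·f(t_n, w_n).
t=0.000000, w=1.600000: f=-1.100000 → w ← 1.600000 + 0.37·(-1.100000) = 1.193000
t=0.370000, w=1.193000: f=0.036751 → w ← 1.193000 + 0.37·0.036751 = 1.206598
t=0.740000, w=1.206598: f=0.004122 → w ← 1.206598 + 0.37·0.004122 = 1.208123
w(1.11) ≈ 1.2081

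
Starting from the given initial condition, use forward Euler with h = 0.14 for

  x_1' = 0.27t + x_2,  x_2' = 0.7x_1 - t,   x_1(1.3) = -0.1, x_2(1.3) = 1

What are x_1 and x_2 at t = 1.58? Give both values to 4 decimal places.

0.2567, 0.6153

Euler on (x_1,x_2): x_1_{n+1} = x_1_n + h·x_1', x_2_{n+1} = x_2_n + h·x_2'.
1.300000: (-0.100000, 1.000000); f=(1.351000, -1.370000) → (0.089140, 0.808200)
1.440000: (0.089140, 0.808200); f=(1.197000, -1.377602) → (0.256720, 0.615336)
(x_1(1.58), x_2(1.58)) ≈ (0.2567, 0.6153)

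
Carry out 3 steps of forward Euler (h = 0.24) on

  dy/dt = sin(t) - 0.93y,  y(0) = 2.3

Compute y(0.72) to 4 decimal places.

Euler: y_{n+1} = y_n + h·f(t_n, y_n).
t=0.000000, y=2.300000: f=-2.139000 → y ← 2.300000 + 0.24·(-2.139000) = 1.786640
t=0.240000, y=1.786640: f=-1.423873 → y ← 1.786640 + 0.24·(-1.423873) = 1.444911
t=0.480000, y=1.444911: f=-0.881988 → y ← 1.444911 + 0.24·(-0.881988) = 1.233234
y(0.72) ≈ 1.2332

1.2332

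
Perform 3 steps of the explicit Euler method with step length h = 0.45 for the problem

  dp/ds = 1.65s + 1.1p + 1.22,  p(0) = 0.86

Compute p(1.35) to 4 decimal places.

Euler: p_{n+1} = p_n + h·f(s_n, p_n).
s=0.000000, p=0.860000: f=2.166000 → p ← 0.860000 + 0.45·2.166000 = 1.834700
s=0.450000, p=1.834700: f=3.980670 → p ← 1.834700 + 0.45·3.980670 = 3.626002
s=0.900000, p=3.626002: f=6.693602 → p ← 3.626002 + 0.45·6.693602 = 6.638122
p(1.35) ≈ 6.6381

6.6381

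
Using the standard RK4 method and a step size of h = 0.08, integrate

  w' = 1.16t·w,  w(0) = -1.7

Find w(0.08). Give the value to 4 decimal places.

RK4: k1 = f(t_n, w_n); k2 = f(t_n + h/2, w_n + (h/2)·k1); k3 = f(t_n + h/2, w_n + (h/2)·k2); k4 = f(t_n + h, w_n + h·k3); w_{n+1} = w_n + (h/6)·(k1 + 2k2 + 2k3 + k4).
t=0.000000, w=-1.700000:
  k1 = f(0.000000, -1.700000) = 0.000000
  k2 = f(0.040000, -1.700000) = -0.078880
  k3 = f(0.040000, -1.703155) = -0.079026
  k4 = f(0.080000, -1.706322) = -0.158347
  w ← -1.700000 + (0.08/6)·(k1 + 2k2 + 2k3 + k4) = -1.706322
w(0.08) ≈ -1.7063

-1.7063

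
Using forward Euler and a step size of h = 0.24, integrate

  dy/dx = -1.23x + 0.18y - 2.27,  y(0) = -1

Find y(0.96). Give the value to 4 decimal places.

Euler: y_{n+1} = y_n + h·f(x_n, y_n).
x=0.000000, y=-1.000000: f=-2.450000 → y ← -1.000000 + 0.24·(-2.450000) = -1.588000
x=0.240000, y=-1.588000: f=-2.851040 → y ← -1.588000 + 0.24·(-2.851040) = -2.272250
x=0.480000, y=-2.272250: f=-3.269405 → y ← -2.272250 + 0.24·(-3.269405) = -3.056907
x=0.720000, y=-3.056907: f=-3.705843 → y ← -3.056907 + 0.24·(-3.705843) = -3.946309
y(0.96) ≈ -3.9463

-3.9463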